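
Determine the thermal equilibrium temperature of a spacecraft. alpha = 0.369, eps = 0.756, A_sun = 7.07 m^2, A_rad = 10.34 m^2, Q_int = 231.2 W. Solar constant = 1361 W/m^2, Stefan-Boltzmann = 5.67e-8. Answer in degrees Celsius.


Numerator = alpha*S*A_sun + Q_int = 0.369*1361*7.07 + 231.2 = 3781.8176 W
Denominator = eps*sigma*A_rad = 0.756*5.67e-8*10.34 = 4.4322617e-07 W/K^4
T^4 = 8.5324782e+09 K^4
T = 303.9267 K = 30.7767 C

30.7767 degrees Celsius


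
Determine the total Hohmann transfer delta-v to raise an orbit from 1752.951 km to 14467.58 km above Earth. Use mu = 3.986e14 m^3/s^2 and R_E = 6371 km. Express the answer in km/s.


r1 = 8123.9510 km = 8.123951e+06 m
r2 = 20838.5800 km = 2.083858e+07 m
dv1 = sqrt(mu/r1)*(sqrt(2*r2/(r1+r2)) - 1) = 1398.0141 m/s
dv2 = sqrt(mu/r2)*(1 - sqrt(2*r1/(r1+r2))) = 1097.7731 m/s
total dv = |dv1| + |dv2| = 1398.0141 + 1097.7731 = 2495.7872 m/s = 2.4958 km/s

2.4958 km/s


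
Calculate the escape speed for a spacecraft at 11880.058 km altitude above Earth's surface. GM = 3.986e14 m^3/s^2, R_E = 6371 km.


r = 6371.0 + 11880.058 = 18251.0580 km = 1.8251058e+07 m
v_esc = sqrt(2*mu/r) = sqrt(2*3.986e14 / 1.8251058e+07)
v_esc = 6609.0589 m/s = 6.6091 km/s

6.6091 km/s


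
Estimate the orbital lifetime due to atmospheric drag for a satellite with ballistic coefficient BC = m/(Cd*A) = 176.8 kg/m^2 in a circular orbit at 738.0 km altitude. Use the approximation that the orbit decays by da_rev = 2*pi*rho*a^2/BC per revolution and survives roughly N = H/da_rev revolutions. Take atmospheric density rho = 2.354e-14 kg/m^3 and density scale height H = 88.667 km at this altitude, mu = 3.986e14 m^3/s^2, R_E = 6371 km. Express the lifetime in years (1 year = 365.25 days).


a = R_E + alt = 7109.0000 km = 7.109e+06 m
da_rev = 2*pi*rho*a^2/BC = 2*pi*2.354e-14*(7.109e+06)^2/176.8 = 0.0422786484 m per revolution
N = H/da_rev = 88667.0000 m / 0.0422786484 m = 2.0972052e+06 revolutions
P = 2*pi*sqrt(a^3/mu) = 5965.1860 s
lifetime = N*P = 2.0972052e+06 * 5965.1860 = 1.2510219e+10 s = 144794.2014 days
years = 144794.2014 / 365.25 = 396.4249 years

396.4249 years


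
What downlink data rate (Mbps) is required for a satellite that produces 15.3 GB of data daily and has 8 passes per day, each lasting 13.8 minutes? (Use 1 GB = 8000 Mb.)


total contact time = 8 * 13.8 * 60 = 6624.0000 s
data = 15.3 GB = 122400.0000 Mb
rate = 122400.0000 / 6624.0000 = 18.4783 Mbps

18.4783 Mbps


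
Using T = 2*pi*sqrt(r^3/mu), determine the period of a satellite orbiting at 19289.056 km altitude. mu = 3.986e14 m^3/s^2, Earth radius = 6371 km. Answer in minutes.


r = 25660.0560 km = 2.5660056e+07 m
T = 2*pi*sqrt(r^3/mu) = 2*pi*sqrt(1.6895568e+22 / 3.986e14)
T = 40906.9991 s = 681.7833 min

681.7833 minutes


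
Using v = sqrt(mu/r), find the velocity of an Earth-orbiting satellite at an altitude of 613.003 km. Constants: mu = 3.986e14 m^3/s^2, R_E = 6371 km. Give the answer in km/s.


r = R_E + alt = 6371.0 + 613.003 = 6984.0030 km = 6.984003e+06 m
v = sqrt(mu/r) = sqrt(3.986e14 / 6.984003e+06) = 7554.6864 m/s = 7.5547 km/s

7.5547 km/s


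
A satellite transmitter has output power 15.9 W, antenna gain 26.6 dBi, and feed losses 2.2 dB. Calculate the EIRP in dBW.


Pt = 15.9 W = 12.0140 dBW
EIRP = Pt_dBW + Gt - losses = 12.0140 + 26.6 - 2.2 = 36.4140 dBW

36.4140 dBW


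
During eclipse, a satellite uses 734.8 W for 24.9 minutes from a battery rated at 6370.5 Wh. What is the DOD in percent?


E_used = P * t / 60 = 734.8 * 24.9 / 60 = 304.9420 Wh
DOD = E_used / E_total * 100 = 304.9420 / 6370.5 * 100
DOD = 4.7868 %

4.7868 %


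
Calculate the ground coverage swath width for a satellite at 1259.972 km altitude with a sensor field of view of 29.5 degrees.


FOV = 29.5 deg = 0.5148721 rad
swath = 2 * alt * tan(FOV/2) = 2 * 1259.972 * tan(0.2574361)
swath = 2 * 1259.972 * 0.263278
swath = 663.4459 km

663.4459 km


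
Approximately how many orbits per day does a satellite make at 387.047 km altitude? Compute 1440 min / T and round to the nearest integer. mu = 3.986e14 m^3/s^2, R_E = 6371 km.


r = 6.758047e+06 m
T = 2*pi*sqrt(r^3/mu) = 5528.9547 s = 92.1492 min
revs/day = 1440 / 92.1492 = 15.6268
Rounded: 16 revolutions per day

16 revolutions per day


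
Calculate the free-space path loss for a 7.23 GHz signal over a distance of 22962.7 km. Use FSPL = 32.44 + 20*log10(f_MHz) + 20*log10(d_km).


f = 7.23 GHz = 7230.0000 MHz
d = 22962.7 km
FSPL = 32.44 + 20*log10(7230.0000) + 20*log10(22962.7)
FSPL = 32.44 + 77.1828 + 87.2205
FSPL = 196.8432 dB

196.8432 dB


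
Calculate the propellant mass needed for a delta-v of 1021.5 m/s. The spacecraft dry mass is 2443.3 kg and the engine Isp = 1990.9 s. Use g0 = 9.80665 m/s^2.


ve = Isp * g0 = 1990.9 * 9.80665 = 19524.059485 m/s
mass ratio = exp(dv/ve) = exp(1021.5/19524.059485) = 1.05371294
m_prop = m_dry * (mr - 1) = 2443.3 * (1.05371294 - 1)
m_prop = 131.2368 kg

131.2368 kg


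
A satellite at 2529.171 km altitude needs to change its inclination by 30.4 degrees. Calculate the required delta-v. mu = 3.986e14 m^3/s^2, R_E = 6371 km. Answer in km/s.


r = 8900.1710 km = 8.900171e+06 m
V = sqrt(mu/r) = 6692.2086 m/s
di = 30.4 deg = 0.5305801 rad
dV = 2*V*sin(di/2) = 2*6692.2086*sin(0.26529)
dV = 3509.2494 m/s = 3.5092 km/s

3.5092 km/s


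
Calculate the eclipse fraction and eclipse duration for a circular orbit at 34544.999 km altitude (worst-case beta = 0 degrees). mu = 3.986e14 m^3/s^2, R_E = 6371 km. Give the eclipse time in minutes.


r = 40915.9990 km
T = 1372.7761 min
Eclipse fraction = arcsin(R_E/r)/pi = arcsin(6371.0000/40915.9990)/pi
= arcsin(0.1557093)/pi = 0.0497663
Eclipse duration = 0.0497663 * 1372.7761 = 68.3180 min

68.3180 minutes


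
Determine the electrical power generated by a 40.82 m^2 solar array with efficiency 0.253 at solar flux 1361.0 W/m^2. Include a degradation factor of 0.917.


P = area * eta * S * degradation
P = 40.82 * 0.253 * 1361.0 * 0.917
P = 12889.0522 W

12889.0522 W


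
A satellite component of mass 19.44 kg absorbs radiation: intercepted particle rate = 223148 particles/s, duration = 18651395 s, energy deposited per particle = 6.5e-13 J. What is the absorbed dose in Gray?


Total energy deposited = rate * time * E_per
  = 223148 * 18651395 * 6.5e-13 = 2.7053 J
Dose = E_total / mass = 2.7053 / 19.44
Dose = 0.1391622 Gy

0.1392 Gy


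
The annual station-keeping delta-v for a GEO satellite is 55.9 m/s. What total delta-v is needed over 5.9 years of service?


dV = rate * years = 55.9 * 5.9
dV = 329.8100 m/s

329.8100 m/s


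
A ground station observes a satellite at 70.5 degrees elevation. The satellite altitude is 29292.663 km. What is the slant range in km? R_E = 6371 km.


h = 29292.663 km, el = 70.5 deg
d = -R_E*sin(el) + sqrt((R_E*sin(el))^2 + 2*R_E*h + h^2)
d = -6371.0000*sin(1.2305) + sqrt((6371.0000*0.9426415)^2 + 2*6371.0000*29292.663 + 29292.663^2)
d = 29594.6288 km

29594.6288 km


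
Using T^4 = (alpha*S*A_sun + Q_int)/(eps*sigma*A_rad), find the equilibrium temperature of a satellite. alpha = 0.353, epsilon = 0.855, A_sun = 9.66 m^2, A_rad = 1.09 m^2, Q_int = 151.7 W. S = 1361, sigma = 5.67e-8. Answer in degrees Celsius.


Numerator = alpha*S*A_sun + Q_int = 0.353*1361*9.66 + 151.7 = 4792.6828 W
Denominator = eps*sigma*A_rad = 0.855*5.67e-8*1.09 = 5.2841565e-08 W/K^4
T^4 = 9.0699107e+10 K^4
T = 548.7831 K = 275.6331 C

275.6331 degrees Celsius


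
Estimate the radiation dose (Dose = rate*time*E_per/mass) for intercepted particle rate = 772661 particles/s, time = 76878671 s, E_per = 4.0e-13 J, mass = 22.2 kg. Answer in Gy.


Total energy deposited = rate * time * E_per
  = 772661 * 76878671 * 4.0e-13 = 23.7605 J
Dose = E_total / mass = 23.7605 / 22.2
Dose = 1.0703 Gy

1.0703 Gy


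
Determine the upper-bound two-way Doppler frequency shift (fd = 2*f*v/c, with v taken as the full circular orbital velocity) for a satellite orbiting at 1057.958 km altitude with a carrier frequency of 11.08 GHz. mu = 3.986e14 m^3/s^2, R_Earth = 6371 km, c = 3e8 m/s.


r = 7.428958e+06 m
v = sqrt(mu/r) = 7324.9505 m/s (worst-case radial velocity)
f = 11.08 GHz = 1.108e+10 Hz
fd = 2*f*v/c = 2*1.108e+10*7324.9505/3.0e+08
fd = 541069.6788 Hz

541069.6788 Hz


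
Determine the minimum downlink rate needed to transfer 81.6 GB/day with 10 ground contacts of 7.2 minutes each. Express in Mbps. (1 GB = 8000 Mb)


total contact time = 10 * 7.2 * 60 = 4320.0000 s
data = 81.6 GB = 652800.0000 Mb
rate = 652800.0000 / 4320.0000 = 151.1111 Mbps

151.1111 Mbps


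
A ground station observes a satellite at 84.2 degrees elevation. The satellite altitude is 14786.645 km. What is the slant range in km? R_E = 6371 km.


h = 14786.645 km, el = 84.2 deg
d = -R_E*sin(el) + sqrt((R_E*sin(el))^2 + 2*R_E*h + h^2)
d = -6371.0000*sin(1.4696) + sqrt((6371.0000*0.9948807)^2 + 2*6371.0000*14786.645 + 14786.645^2)
d = 14809.4618 km

14809.4618 km


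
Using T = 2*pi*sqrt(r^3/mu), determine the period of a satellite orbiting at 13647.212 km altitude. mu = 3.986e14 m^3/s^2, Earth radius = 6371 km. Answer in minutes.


r = 20018.2120 km = 2.0018212e+07 m
T = 2*pi*sqrt(r^3/mu) = 2*pi*sqrt(8.0218743e+21 / 3.986e14)
T = 28187.0190 s = 469.7836 min

469.7836 minutes


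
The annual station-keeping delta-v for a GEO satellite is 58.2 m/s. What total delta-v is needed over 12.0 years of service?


dV = rate * years = 58.2 * 12.0
dV = 698.4000 m/s

698.4000 m/s


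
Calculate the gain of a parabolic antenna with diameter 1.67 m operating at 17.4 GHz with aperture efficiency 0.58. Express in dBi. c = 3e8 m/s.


lambda = c/f = 3e8 / 1.74e+10 = 0.01724138 m
G = eta*(pi*D/lambda)^2 = 0.58*(pi*1.67/0.01724138)^2
G = 53705.2408 (linear)
G = 10*log10(53705.2408) = 47.3002 dBi

47.3002 dBi


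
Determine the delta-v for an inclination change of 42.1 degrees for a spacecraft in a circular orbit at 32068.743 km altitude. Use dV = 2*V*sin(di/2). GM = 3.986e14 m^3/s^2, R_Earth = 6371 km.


r = 38439.7430 km = 3.8439743e+07 m
V = sqrt(mu/r) = 3220.1671 m/s
di = 42.1 deg = 0.7347836 rad
dV = 2*V*sin(di/2) = 2*3220.1671*sin(0.3673918)
dV = 2313.2554 m/s = 2.3133 km/s

2.3133 km/s


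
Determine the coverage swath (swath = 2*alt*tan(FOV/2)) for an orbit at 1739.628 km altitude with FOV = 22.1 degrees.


FOV = 22.1 deg = 0.3857178 rad
swath = 2 * alt * tan(FOV/2) = 2 * 1739.628 * tan(0.1928589)
swath = 2 * 1739.628 * 0.1952861
swath = 679.4503 km

679.4503 km


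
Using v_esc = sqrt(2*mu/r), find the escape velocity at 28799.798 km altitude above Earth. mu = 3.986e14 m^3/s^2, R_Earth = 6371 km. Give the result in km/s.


r = 6371.0 + 28799.798 = 35170.7980 km = 3.5170798e+07 m
v_esc = sqrt(2*mu/r) = sqrt(2*3.986e14 / 3.5170798e+07)
v_esc = 4760.9381 m/s = 4.7609 km/s

4.7609 km/s


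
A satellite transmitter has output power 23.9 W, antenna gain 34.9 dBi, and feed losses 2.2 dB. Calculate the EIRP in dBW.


Pt = 23.9 W = 13.7840 dBW
EIRP = Pt_dBW + Gt - losses = 13.7840 + 34.9 - 2.2 = 46.4840 dBW

46.4840 dBW


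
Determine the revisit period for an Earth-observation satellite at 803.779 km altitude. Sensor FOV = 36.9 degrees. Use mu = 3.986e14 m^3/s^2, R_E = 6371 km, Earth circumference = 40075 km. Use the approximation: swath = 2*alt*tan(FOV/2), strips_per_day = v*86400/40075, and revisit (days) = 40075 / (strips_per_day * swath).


swath = 2*803.779*tan(0.3220132) = 536.3219 km
v = sqrt(mu/r) = 7453.5708 m/s = 7.4536 km/s
strips/day = v*86400/40075 = 7.4536*86400/40075 = 16.0696
coverage/day = strips * swath = 16.0696 * 536.3219 = 8618.4694 km
revisit = 40075 / 8618.4694 = 4.6499 days

4.6499 days


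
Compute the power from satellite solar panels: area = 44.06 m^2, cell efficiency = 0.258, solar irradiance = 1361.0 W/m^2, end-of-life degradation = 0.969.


P = area * eta * S * degradation
P = 44.06 * 0.258 * 1361.0 * 0.969
P = 14991.5349 W

14991.5349 W


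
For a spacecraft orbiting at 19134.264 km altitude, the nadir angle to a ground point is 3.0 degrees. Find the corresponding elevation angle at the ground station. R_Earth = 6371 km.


r = R_E + alt = 25505.2640 km
Law of sines in the satellite / Earth-center / ground-point triangle:
  sin(nadir)/R_E = sin(90 + el)/r  =>  cos(el) = (r/R_E)*sin(nadir)
cos(el) = (25505.2640 / 6371.0000) * sin(3.0 deg) = 0.2095185
el = arccos(0.2095185) = 77.9059 deg
(Earth-central angle = 90 - nadir - el = 9.0941 deg)

77.9059 degrees


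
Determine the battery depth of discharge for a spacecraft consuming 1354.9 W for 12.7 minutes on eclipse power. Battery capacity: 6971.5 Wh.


E_used = P * t / 60 = 1354.9 * 12.7 / 60 = 286.7872 Wh
DOD = E_used / E_total * 100 = 286.7872 / 6971.5 * 100
DOD = 4.1137 %

4.1137 %


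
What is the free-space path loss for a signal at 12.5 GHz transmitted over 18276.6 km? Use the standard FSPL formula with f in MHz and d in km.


f = 12.5 GHz = 12500.0000 MHz
d = 18276.6 km
FSPL = 32.44 + 20*log10(12500.0000) + 20*log10(18276.6)
FSPL = 32.44 + 81.9382 + 85.2379
FSPL = 199.6161 dB

199.6161 dB


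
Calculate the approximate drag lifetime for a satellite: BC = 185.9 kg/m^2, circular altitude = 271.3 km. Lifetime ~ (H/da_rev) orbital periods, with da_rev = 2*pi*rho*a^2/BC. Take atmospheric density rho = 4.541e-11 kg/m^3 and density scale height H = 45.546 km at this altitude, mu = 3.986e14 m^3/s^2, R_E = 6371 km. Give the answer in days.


a = R_E + alt = 6642.3000 km = 6.6423e+06 m
da_rev = 2*pi*rho*a^2/BC = 2*pi*4.541e-11*(6.6423e+06)^2/185.9 = 67.715635 m per revolution
N = H/da_rev = 45546.0000 m / 67.715635 m = 672.6069 revolutions
P = 2*pi*sqrt(a^3/mu) = 5387.5207 s
lifetime = N*P = 672.6069 * 5387.5207 = 3.6236833e+06 s = 41.9408 days

41.9408 days


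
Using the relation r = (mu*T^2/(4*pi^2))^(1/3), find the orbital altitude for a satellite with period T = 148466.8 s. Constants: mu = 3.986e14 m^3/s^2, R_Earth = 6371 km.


T = 148466.8 s
r = (mu*T^2/(4*pi^2))^(1/3) = (3.986e14 * 148466.8^2 / (4*pi^2))^(1/3)
r = 6.0600855e+07 m = 60600.8550 km
alt = r - R_E = 60600.8550 - 6371 = 54229.8550 km

54229.8550 km


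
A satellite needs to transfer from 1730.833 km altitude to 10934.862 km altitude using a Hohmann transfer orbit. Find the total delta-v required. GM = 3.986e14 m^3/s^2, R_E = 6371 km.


r1 = 8101.8330 km = 8.101833e+06 m
r2 = 17305.8620 km = 1.7305862e+07 m
dv1 = sqrt(mu/r1)*(sqrt(2*r2/(r1+r2)) - 1) = 1172.4640 m/s
dv2 = sqrt(mu/r2)*(1 - sqrt(2*r1/(r1+r2))) = 966.6127 m/s
total dv = |dv1| + |dv2| = 1172.4640 + 966.6127 = 2139.0767 m/s = 2.1391 km/s

2.1391 km/s


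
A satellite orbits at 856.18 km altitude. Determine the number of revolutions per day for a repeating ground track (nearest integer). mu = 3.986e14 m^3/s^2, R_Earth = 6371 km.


r = 7.22718e+06 m
T = 2*pi*sqrt(r^3/mu) = 6114.5504 s = 101.9092 min
revs/day = 1440 / 101.9092 = 14.1302
Rounded: 14 revolutions per day

14 revolutions per day


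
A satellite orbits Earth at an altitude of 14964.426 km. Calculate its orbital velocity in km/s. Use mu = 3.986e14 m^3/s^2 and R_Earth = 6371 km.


r = R_E + alt = 6371.0 + 14964.426 = 21335.4260 km = 2.1335426e+07 m
v = sqrt(mu/r) = sqrt(3.986e14 / 2.1335426e+07) = 4322.3307 m/s = 4.3223 km/s

4.3223 km/s


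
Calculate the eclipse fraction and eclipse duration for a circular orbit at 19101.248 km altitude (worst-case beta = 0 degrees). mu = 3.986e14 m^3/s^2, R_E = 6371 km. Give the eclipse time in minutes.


r = 25472.2480 km
T = 674.3120 min
Eclipse fraction = arcsin(R_E/r)/pi = arcsin(6371.0000/25472.2480)/pi
= arcsin(0.2501153)/pi = 0.08046854
Eclipse duration = 0.08046854 * 674.3120 = 54.2609 min

54.2609 minutes


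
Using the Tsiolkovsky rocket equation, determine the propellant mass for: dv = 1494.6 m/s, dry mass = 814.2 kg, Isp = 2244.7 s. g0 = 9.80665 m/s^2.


ve = Isp * g0 = 2244.7 * 9.80665 = 22012.987255 m/s
mass ratio = exp(dv/ve) = exp(1494.6/22012.987255) = 1.07025430
m_prop = m_dry * (mr - 1) = 814.2 * (1.07025430 - 1)
m_prop = 57.2010 kg

57.2010 kg


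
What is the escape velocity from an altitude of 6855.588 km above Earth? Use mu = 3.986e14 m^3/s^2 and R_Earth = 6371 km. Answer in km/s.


r = 6371.0 + 6855.588 = 13226.5880 km = 1.3226588e+07 m
v_esc = sqrt(2*mu/r) = sqrt(2*3.986e14 / 1.3226588e+07)
v_esc = 7763.5389 m/s = 7.7635 km/s

7.7635 km/s


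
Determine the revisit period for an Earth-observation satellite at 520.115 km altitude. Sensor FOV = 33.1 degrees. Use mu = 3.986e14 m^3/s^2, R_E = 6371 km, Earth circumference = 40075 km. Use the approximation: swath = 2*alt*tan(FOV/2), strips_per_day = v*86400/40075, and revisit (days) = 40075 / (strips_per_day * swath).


swath = 2*520.115*tan(0.288852) = 309.1178 km
v = sqrt(mu/r) = 7605.4322 m/s = 7.6054 km/s
strips/day = v*86400/40075 = 7.6054*86400/40075 = 16.3970
coverage/day = strips * swath = 16.3970 * 309.1178 = 5068.6019 km
revisit = 40075 / 5068.6019 = 7.9065 days

7.9065 days


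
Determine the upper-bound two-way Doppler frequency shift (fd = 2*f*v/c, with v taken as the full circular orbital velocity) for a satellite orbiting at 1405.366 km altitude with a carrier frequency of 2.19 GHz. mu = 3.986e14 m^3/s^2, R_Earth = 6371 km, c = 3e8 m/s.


r = 7.776366e+06 m
v = sqrt(mu/r) = 7159.4606 m/s (worst-case radial velocity)
f = 2.19 GHz = 2.19e+09 Hz
fd = 2*f*v/c = 2*2.19e+09*7159.4606/3.0e+08
fd = 104528.1241 Hz

104528.1241 Hz


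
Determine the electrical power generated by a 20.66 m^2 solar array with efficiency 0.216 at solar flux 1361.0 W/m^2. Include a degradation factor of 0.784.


P = area * eta * S * degradation
P = 20.66 * 0.216 * 1361.0 * 0.784
P = 4761.6586 W

4761.6586 W


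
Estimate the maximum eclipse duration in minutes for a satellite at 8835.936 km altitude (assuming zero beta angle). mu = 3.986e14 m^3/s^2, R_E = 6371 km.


r = 15206.9360 km
T = 311.0445 min
Eclipse fraction = arcsin(R_E/r)/pi = arcsin(6371.0000/15206.9360)/pi
= arcsin(0.4189536)/pi = 0.137603
Eclipse duration = 0.137603 * 311.0445 = 42.8007 min

42.8007 minutes


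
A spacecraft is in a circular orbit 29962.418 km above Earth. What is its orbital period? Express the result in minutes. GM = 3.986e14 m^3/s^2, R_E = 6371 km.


r = 36333.4180 km = 3.6333418e+07 m
T = 2*pi*sqrt(r^3/mu) = 2*pi*sqrt(4.7964372e+22 / 3.986e14)
T = 68924.0207 s = 1148.7337 min

1148.7337 minutes


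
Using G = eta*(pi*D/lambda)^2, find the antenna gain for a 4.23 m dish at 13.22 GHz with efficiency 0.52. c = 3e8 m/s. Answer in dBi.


lambda = c/f = 3e8 / 1.322e+10 = 0.02269289 m
G = eta*(pi*D/lambda)^2 = 0.52*(pi*4.23/0.02269289)^2
G = 178321.7119 (linear)
G = 10*log10(178321.7119) = 52.5120 dBi

52.5120 dBi


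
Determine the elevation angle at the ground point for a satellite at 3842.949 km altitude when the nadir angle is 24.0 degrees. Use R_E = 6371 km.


r = R_E + alt = 10213.9490 km
Law of sines in the satellite / Earth-center / ground-point triangle:
  sin(nadir)/R_E = sin(90 + el)/r  =>  cos(el) = (r/R_E)*sin(nadir)
cos(el) = (10213.9490 / 6371.0000) * sin(24.0 deg) = 0.6520777
el = arccos(0.6520777) = 49.3016 deg
(Earth-central angle = 90 - nadir - el = 16.6984 deg)

49.3016 degrees


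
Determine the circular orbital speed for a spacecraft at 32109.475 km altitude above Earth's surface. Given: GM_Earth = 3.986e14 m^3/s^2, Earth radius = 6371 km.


r = R_E + alt = 6371.0 + 32109.475 = 38480.4750 km = 3.8480475e+07 m
v = sqrt(mu/r) = sqrt(3.986e14 / 3.8480475e+07) = 3218.4624 m/s = 3.2185 km/s

3.2185 km/s


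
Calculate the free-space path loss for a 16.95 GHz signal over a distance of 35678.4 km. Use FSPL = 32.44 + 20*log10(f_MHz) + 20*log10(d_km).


f = 16.95 GHz = 16950.0000 MHz
d = 35678.4 km
FSPL = 32.44 + 20*log10(16950.0000) + 20*log10(35678.4)
FSPL = 32.44 + 84.5834 + 91.0481
FSPL = 208.0715 dB

208.0715 dB


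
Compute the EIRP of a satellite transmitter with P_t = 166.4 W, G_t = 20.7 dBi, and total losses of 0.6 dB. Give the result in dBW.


Pt = 166.4 W = 22.2115 dBW
EIRP = Pt_dBW + Gt - losses = 22.2115 + 20.7 - 0.6 = 42.3115 dBW

42.3115 dBW


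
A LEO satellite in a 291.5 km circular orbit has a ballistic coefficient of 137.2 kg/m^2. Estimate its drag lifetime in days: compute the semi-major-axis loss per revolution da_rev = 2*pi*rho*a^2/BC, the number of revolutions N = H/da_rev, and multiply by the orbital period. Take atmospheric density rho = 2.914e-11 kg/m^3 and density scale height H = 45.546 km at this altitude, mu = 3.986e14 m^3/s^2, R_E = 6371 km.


a = R_E + alt = 6662.5000 km = 6.6625e+06 m
da_rev = 2*pi*rho*a^2/BC = 2*pi*2.914e-11*(6.6625e+06)^2/137.2 = 59.236549 m per revolution
N = H/da_rev = 45546.0000 m / 59.236549 m = 768.8834 revolutions
P = 2*pi*sqrt(a^3/mu) = 5412.1155 s
lifetime = N*P = 768.8834 * 5412.1155 = 4.1612858e+06 s = 48.1630 days

48.1630 days


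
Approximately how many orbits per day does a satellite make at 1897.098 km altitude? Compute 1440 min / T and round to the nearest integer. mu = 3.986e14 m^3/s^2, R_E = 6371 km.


r = 8.268098e+06 m
T = 2*pi*sqrt(r^3/mu) = 7482.0334 s = 124.7006 min
revs/day = 1440 / 124.7006 = 11.5477
Rounded: 12 revolutions per day

12 revolutions per day


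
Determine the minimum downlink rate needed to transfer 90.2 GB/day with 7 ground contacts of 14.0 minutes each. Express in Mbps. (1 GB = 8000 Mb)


total contact time = 7 * 14.0 * 60 = 5880.0000 s
data = 90.2 GB = 721600.0000 Mb
rate = 721600.0000 / 5880.0000 = 122.7211 Mbps

122.7211 Mbps


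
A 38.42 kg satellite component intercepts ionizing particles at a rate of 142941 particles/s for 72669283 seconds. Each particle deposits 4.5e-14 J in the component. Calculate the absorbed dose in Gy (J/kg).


Total energy deposited = rate * time * E_per
  = 142941 * 72669283 * 4.5e-14 = 0.4674339 J
Dose = E_total / mass = 0.4674339 / 38.42
Dose = 0.01216642 Gy

0.0122 Gy


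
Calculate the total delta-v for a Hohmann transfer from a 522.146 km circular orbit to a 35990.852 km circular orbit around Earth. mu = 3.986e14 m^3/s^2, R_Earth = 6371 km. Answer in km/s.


r1 = 6893.1460 km = 6.893146e+06 m
r2 = 42361.8520 km = 4.2361852e+07 m
dv1 = sqrt(mu/r1)*(sqrt(2*r2/(r1+r2)) - 1) = 2368.9502 m/s
dv2 = sqrt(mu/r2)*(1 - sqrt(2*r1/(r1+r2))) = 1444.6209 m/s
total dv = |dv1| + |dv2| = 2368.9502 + 1444.6209 = 3813.5711 m/s = 3.8136 km/s

3.8136 km/s


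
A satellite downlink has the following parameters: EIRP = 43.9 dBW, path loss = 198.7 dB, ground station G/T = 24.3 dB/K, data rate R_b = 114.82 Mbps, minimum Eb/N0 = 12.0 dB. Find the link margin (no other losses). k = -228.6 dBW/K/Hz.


C/N0 = EIRP - FSPL + G/T - k = 43.9 - 198.7 + 24.3 - (-228.6)
C/N0 = 98.1000 dB-Hz
R_b = 114.82 Mbps = 1.1482e+08 bps -> 10*log10(R_b) = 80.6002 dB-Hz
Eb/N0 = C/N0 - 10*log10(R_b) = 98.1000 - 80.6002 = 17.4998 dB
Margin = Eb/N0 - Eb/N0_req = 17.4998 - 12.0 = 5.4998 dB (link closes)

5.4998 dB


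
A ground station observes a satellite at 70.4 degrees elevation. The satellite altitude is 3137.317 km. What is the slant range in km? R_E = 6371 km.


h = 3137.317 km, el = 70.4 deg
d = -R_E*sin(el) + sqrt((R_E*sin(el))^2 + 2*R_E*h + h^2)
d = -6371.0000*sin(1.2287) + sqrt((6371.0000*0.9420575)^2 + 2*6371.0000*3137.317 + 3137.317^2)
d = 3263.1739 km

3263.1739 km


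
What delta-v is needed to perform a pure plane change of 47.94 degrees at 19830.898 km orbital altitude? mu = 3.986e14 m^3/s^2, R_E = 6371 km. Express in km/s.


r = 26201.8980 km = 2.6201898e+07 m
V = sqrt(mu/r) = 3900.3382 m/s
di = 47.94 deg = 0.8367108 rad
dV = 2*V*sin(di/2) = 2*3900.3382*sin(0.4183554)
dV = 3169.0892 m/s = 3.1691 km/s

3.1691 km/s


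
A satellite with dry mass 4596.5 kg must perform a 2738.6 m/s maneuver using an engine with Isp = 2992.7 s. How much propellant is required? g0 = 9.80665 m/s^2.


ve = Isp * g0 = 2992.7 * 9.80665 = 29348.361455 m/s
mass ratio = exp(dv/ve) = exp(2738.6/29348.361455) = 1.09780591
m_prop = m_dry * (mr - 1) = 4596.5 * (1.09780591 - 1)
m_prop = 449.5648 kg

449.5648 kg


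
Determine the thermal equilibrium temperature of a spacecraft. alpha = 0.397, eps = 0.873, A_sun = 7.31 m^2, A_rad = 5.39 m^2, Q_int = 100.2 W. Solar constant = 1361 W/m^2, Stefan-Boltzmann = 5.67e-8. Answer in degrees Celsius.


Numerator = alpha*S*A_sun + Q_int = 0.397*1361*7.31 + 100.2 = 4049.9173 W
Denominator = eps*sigma*A_rad = 0.873*5.67e-8*5.39 = 2.6680015e-07 W/K^4
T^4 = 1.5179591e+10 K^4
T = 351.0064 K = 77.8564 C

77.8564 degrees Celsius


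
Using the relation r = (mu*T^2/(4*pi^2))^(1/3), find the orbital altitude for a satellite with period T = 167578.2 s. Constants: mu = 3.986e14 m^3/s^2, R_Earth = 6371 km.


T = 167578.2 s
r = (mu*T^2/(4*pi^2))^(1/3) = (3.986e14 * 167578.2^2 / (4*pi^2))^(1/3)
r = 6.5695789e+07 m = 65695.7891 km
alt = r - R_E = 65695.7891 - 6371 = 59324.7891 km

59324.7891 km


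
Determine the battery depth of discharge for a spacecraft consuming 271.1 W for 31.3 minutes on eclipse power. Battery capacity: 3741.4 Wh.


E_used = P * t / 60 = 271.1 * 31.3 / 60 = 141.4238 Wh
DOD = E_used / E_total * 100 = 141.4238 / 3741.4 * 100
DOD = 3.7800 %

3.7800 %


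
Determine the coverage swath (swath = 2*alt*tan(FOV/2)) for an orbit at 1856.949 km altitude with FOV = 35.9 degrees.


FOV = 35.9 deg = 0.6265732 rad
swath = 2 * alt * tan(FOV/2) = 2 * 1856.949 * tan(0.3132866)
swath = 2 * 1856.949 * 0.3239552
swath = 1203.1365 km

1203.1365 km


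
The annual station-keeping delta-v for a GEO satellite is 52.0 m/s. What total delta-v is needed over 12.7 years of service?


dV = rate * years = 52.0 * 12.7
dV = 660.4000 m/s

660.4000 m/s


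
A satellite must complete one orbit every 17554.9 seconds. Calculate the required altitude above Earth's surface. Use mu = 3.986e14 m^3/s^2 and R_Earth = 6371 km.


T = 17554.9 s
r = (mu*T^2/(4*pi^2))^(1/3) = (3.986e14 * 17554.9^2 / (4*pi^2))^(1/3)
r = 1.4599055e+07 m = 14599.0555 km
alt = r - R_E = 14599.0555 - 6371 = 8228.0555 km

8228.0555 km


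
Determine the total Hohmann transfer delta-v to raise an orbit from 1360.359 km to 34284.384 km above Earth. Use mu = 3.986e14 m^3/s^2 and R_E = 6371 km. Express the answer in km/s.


r1 = 7731.3590 km = 7.731359e+06 m
r2 = 40655.3840 km = 4.0655384e+07 m
dv1 = sqrt(mu/r1)*(sqrt(2*r2/(r1+r2)) - 1) = 2127.6277 m/s
dv2 = sqrt(mu/r2)*(1 - sqrt(2*r1/(r1+r2))) = 1361.1259 m/s
total dv = |dv1| + |dv2| = 2127.6277 + 1361.1259 = 3488.7536 m/s = 3.4888 km/s

3.4888 km/s


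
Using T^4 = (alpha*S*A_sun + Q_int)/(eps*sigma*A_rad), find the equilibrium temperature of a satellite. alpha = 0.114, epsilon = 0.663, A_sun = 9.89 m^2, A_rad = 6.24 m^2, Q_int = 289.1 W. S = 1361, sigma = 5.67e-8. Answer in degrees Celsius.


Numerator = alpha*S*A_sun + Q_int = 0.114*1361*9.89 + 289.1 = 1823.5731 W
Denominator = eps*sigma*A_rad = 0.663*5.67e-8*6.24 = 2.345747e-07 W/K^4
T^4 = 7.7739544e+09 K^4
T = 296.9344 K = 23.7844 C

23.7844 degrees Celsius


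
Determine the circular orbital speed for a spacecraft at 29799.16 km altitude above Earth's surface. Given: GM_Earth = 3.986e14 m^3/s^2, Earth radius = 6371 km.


r = R_E + alt = 6371.0 + 29799.16 = 36170.1600 km = 3.617016e+07 m
v = sqrt(mu/r) = sqrt(3.986e14 / 3.617016e+07) = 3319.6587 m/s = 3.3197 km/s

3.3197 km/s


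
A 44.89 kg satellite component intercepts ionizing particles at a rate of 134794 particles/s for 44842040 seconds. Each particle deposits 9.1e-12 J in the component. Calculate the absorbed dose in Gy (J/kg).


Total energy deposited = rate * time * E_per
  = 134794 * 44842040 * 9.1e-12 = 55.0044 J
Dose = E_total / mass = 55.0044 / 44.89
Dose = 1.2253 Gy

1.2253 Gy


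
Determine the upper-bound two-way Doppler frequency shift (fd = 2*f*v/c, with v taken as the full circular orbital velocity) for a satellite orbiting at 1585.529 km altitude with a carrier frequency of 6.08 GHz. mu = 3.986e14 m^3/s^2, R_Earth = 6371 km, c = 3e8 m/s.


r = 7.956529e+06 m
v = sqrt(mu/r) = 7077.9391 m/s (worst-case radial velocity)
f = 6.08 GHz = 6.08e+09 Hz
fd = 2*f*v/c = 2*6.08e+09*7077.9391/3.0e+08
fd = 286892.4653 Hz

286892.4653 Hz


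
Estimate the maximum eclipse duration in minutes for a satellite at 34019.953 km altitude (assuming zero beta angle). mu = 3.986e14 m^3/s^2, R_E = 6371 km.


r = 40390.9530 km
T = 1346.4373 min
Eclipse fraction = arcsin(R_E/r)/pi = arcsin(6371.0000/40390.9530)/pi
= arcsin(0.1577333)/pi = 0.05041864
Eclipse duration = 0.05041864 * 1346.4373 = 67.8855 min

67.8855 minutes


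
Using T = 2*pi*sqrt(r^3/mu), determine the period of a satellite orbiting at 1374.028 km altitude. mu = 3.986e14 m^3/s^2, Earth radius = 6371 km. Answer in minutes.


r = 7745.0280 km = 7.745028e+06 m
T = 2*pi*sqrt(r^3/mu) = 2*pi*sqrt(4.6458906e+20 / 3.986e14)
T = 6783.3732 s = 113.0562 min

113.0562 minutes


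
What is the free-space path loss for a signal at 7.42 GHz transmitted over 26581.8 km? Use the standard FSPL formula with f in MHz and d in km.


f = 7.42 GHz = 7420.0000 MHz
d = 26581.8 km
FSPL = 32.44 + 20*log10(7420.0000) + 20*log10(26581.8)
FSPL = 32.44 + 77.4081 + 88.4917
FSPL = 198.3398 dB

198.3398 dB


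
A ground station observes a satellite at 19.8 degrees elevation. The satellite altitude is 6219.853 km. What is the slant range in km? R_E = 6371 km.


h = 6219.853 km, el = 19.8 deg
d = -R_E*sin(el) + sqrt((R_E*sin(el))^2 + 2*R_E*h + h^2)
d = -6371.0000*sin(0.3455752) + sqrt((6371.0000*0.3387379)^2 + 2*6371.0000*6219.853 + 6219.853^2)
d = 8914.2686 km

8914.2686 km


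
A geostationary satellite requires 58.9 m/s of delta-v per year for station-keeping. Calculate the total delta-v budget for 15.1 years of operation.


dV = rate * years = 58.9 * 15.1
dV = 889.3900 m/s

889.3900 m/s


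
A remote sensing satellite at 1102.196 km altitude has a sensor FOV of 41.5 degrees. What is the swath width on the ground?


FOV = 41.5 deg = 0.7243116 rad
swath = 2 * alt * tan(FOV/2) = 2 * 1102.196 * tan(0.3621558)
swath = 2 * 1102.196 * 0.3788661
swath = 835.1694 km

835.1694 km


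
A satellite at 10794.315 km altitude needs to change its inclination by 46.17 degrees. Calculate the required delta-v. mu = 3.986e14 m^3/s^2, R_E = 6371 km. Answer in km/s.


r = 17165.3150 km = 1.7165315e+07 m
V = sqrt(mu/r) = 4818.8428 m/s
di = 46.17 deg = 0.8058185 rad
dV = 2*V*sin(di/2) = 2*4818.8428*sin(0.4029093)
dV = 3778.9008 m/s = 3.7789 km/s

3.7789 km/s


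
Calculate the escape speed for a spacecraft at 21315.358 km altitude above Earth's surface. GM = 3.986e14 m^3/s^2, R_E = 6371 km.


r = 6371.0 + 21315.358 = 27686.3580 km = 2.7686358e+07 m
v_esc = sqrt(2*mu/r) = sqrt(2*3.986e14 / 2.7686358e+07)
v_esc = 5366.0008 m/s = 5.3660 km/s

5.3660 km/s


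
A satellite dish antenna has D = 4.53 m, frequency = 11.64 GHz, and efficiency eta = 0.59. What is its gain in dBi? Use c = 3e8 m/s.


lambda = c/f = 3e8 / 1.164e+10 = 0.0257732 m
G = eta*(pi*D/lambda)^2 = 0.59*(pi*4.53/0.0257732)^2
G = 179891.9014 (linear)
G = 10*log10(179891.9014) = 52.5501 dBi

52.5501 dBi


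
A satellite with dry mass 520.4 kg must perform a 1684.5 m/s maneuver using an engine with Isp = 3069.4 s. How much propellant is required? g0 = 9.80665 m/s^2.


ve = Isp * g0 = 3069.4 * 9.80665 = 30100.531510 m/s
mass ratio = exp(dv/ve) = exp(1684.5/30100.531510) = 1.05755799
m_prop = m_dry * (mr - 1) = 520.4 * (1.05755799 - 1)
m_prop = 29.9532 kg

29.9532 kg


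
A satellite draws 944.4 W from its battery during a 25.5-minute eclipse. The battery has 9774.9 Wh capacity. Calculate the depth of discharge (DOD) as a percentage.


E_used = P * t / 60 = 944.4 * 25.5 / 60 = 401.3700 Wh
DOD = E_used / E_total * 100 = 401.3700 / 9774.9 * 100
DOD = 4.1061 %

4.1061 %


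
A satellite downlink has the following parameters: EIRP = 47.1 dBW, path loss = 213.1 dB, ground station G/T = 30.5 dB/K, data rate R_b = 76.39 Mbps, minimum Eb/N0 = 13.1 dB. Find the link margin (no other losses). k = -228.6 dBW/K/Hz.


C/N0 = EIRP - FSPL + G/T - k = 47.1 - 213.1 + 30.5 - (-228.6)
C/N0 = 93.1000 dB-Hz
R_b = 76.39 Mbps = 7.639e+07 bps -> 10*log10(R_b) = 78.8304 dB-Hz
Eb/N0 = C/N0 - 10*log10(R_b) = 93.1000 - 78.8304 = 14.2696 dB
Margin = Eb/N0 - Eb/N0_req = 14.2696 - 13.1 = 1.1696 dB (link closes)

1.1696 dB


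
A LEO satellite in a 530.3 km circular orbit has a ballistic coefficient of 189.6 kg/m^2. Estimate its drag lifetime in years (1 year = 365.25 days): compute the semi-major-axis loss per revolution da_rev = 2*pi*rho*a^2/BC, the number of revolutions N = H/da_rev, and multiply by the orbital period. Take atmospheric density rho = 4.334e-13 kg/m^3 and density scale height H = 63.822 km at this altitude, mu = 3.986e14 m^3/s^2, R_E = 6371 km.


a = R_E + alt = 6901.3000 km = 6.9013e+06 m
da_rev = 2*pi*rho*a^2/BC = 2*pi*4.334e-13*(6.9013e+06)^2/189.6 = 0.684056944 m per revolution
N = H/da_rev = 63822.0000 m / 0.684056944 m = 93299.2503 revolutions
P = 2*pi*sqrt(a^3/mu) = 5705.6822 s
lifetime = N*P = 93299.2503 * 5705.6822 = 5.3233588e+08 s = 6161.2949 days
years = 6161.2949 / 365.25 = 16.8687 years

16.8687 years


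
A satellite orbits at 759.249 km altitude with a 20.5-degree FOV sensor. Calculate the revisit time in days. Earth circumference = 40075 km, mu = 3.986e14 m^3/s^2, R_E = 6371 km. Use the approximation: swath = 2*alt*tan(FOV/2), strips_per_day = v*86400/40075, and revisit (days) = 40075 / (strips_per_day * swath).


swath = 2*759.249*tan(0.1788962) = 274.5892 km
v = sqrt(mu/r) = 7476.8092 m/s = 7.4768 km/s
strips/day = v*86400/40075 = 7.4768*86400/40075 = 16.1197
coverage/day = strips * swath = 16.1197 * 274.5892 = 4426.2905 km
revisit = 40075 / 4426.2905 = 9.0539 days

9.0539 days


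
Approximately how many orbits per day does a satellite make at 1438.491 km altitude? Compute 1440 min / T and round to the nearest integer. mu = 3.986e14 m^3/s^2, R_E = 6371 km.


r = 7.809491e+06 m
T = 2*pi*sqrt(r^3/mu) = 6868.2377 s = 114.4706 min
revs/day = 1440 / 114.4706 = 12.5796
Rounded: 13 revolutions per day

13 revolutions per day


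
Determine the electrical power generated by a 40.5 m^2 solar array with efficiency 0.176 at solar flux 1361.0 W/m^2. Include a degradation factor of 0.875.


P = area * eta * S * degradation
P = 40.5 * 0.176 * 1361.0 * 0.875
P = 8488.5570 W

8488.5570 W


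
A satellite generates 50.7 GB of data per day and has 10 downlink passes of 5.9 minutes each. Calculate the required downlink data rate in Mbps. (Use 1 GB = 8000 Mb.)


total contact time = 10 * 5.9 * 60 = 3540.0000 s
data = 50.7 GB = 405600.0000 Mb
rate = 405600.0000 / 3540.0000 = 114.5763 Mbps

114.5763 Mbps


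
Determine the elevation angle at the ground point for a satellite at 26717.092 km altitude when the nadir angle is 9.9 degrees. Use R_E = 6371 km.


r = R_E + alt = 33088.0920 km
Law of sines in the satellite / Earth-center / ground-point triangle:
  sin(nadir)/R_E = sin(90 + el)/r  =>  cos(el) = (r/R_E)*sin(nadir)
cos(el) = (33088.0920 / 6371.0000) * sin(9.9 deg) = 0.892922
el = arccos(0.892922) = 26.7573 deg
(Earth-central angle = 90 - nadir - el = 53.3427 deg)

26.7573 degrees


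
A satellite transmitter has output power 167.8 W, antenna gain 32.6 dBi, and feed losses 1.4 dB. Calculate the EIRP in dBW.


Pt = 167.8 W = 22.2479 dBW
EIRP = Pt_dBW + Gt - losses = 22.2479 + 32.6 - 1.4 = 53.4479 dBW

53.4479 dBW


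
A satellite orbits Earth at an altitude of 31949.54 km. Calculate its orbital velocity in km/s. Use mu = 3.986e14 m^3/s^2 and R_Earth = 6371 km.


r = R_E + alt = 6371.0 + 31949.54 = 38320.5400 km = 3.832054e+07 m
v = sqrt(mu/r) = sqrt(3.986e14 / 3.832054e+07) = 3225.1717 m/s = 3.2252 km/s

3.2252 km/s


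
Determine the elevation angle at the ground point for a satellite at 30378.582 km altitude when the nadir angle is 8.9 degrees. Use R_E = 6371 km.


r = R_E + alt = 36749.5820 km
Law of sines in the satellite / Earth-center / ground-point triangle:
  sin(nadir)/R_E = sin(90 + el)/r  =>  cos(el) = (r/R_E)*sin(nadir)
cos(el) = (36749.5820 / 6371.0000) * sin(8.9 deg) = 0.8924097
el = arccos(0.8924097) = 26.8224 deg
(Earth-central angle = 90 - nadir - el = 54.2776 deg)

26.8224 degrees


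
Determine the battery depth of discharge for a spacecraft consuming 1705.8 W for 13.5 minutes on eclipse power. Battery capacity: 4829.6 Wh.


E_used = P * t / 60 = 1705.8 * 13.5 / 60 = 383.8050 Wh
DOD = E_used / E_total * 100 = 383.8050 / 4829.6 * 100
DOD = 7.9469 %

7.9469 %


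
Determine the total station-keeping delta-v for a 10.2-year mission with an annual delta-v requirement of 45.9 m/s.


dV = rate * years = 45.9 * 10.2
dV = 468.1800 m/s

468.1800 m/s


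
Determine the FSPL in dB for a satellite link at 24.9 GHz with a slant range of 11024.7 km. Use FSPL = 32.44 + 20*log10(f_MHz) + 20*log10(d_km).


f = 24.9 GHz = 24900.0000 MHz
d = 11024.7 km
FSPL = 32.44 + 20*log10(24900.0000) + 20*log10(11024.7)
FSPL = 32.44 + 87.9240 + 80.8473
FSPL = 201.2113 dB

201.2113 dB


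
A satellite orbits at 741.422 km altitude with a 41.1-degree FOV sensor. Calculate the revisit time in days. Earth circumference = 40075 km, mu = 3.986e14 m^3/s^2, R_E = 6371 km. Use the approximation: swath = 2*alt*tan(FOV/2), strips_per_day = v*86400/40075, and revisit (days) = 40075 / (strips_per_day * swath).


swath = 2*741.422*tan(0.3586652) = 555.8881 km
v = sqrt(mu/r) = 7486.1735 m/s = 7.4862 km/s
strips/day = v*86400/40075 = 7.4862*86400/40075 = 16.1399
coverage/day = strips * swath = 16.1399 * 555.8881 = 8971.9623 km
revisit = 40075 / 8971.9623 = 4.4667 days

4.4667 days


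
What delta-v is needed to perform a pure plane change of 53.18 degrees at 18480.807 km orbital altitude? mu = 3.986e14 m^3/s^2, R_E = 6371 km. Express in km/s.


r = 24851.8070 km = 2.4851807e+07 m
V = sqrt(mu/r) = 4004.8814 m/s
di = 53.18 deg = 0.9281661 rad
dV = 2*V*sin(di/2) = 2*4004.8814*sin(0.464083)
dV = 3585.1940 m/s = 3.5852 km/s

3.5852 km/s


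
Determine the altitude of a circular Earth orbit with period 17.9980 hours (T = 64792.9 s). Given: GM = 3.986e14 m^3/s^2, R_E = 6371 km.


T = 64792.9 s
r = (mu*T^2/(4*pi^2))^(1/3) = (3.986e14 * 64792.9^2 / (4*pi^2))^(1/3)
r = 3.4866696e+07 m = 34866.6962 km
alt = r - R_E = 34866.6962 - 6371 = 28495.6962 km

28495.6962 km


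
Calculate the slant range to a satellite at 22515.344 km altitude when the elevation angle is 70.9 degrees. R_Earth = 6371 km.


h = 22515.344 km, el = 70.9 deg
d = -R_E*sin(el) + sqrt((R_E*sin(el))^2 + 2*R_E*h + h^2)
d = -6371.0000*sin(1.2374) + sqrt((6371.0000*0.9449489)^2 + 2*6371.0000*22515.344 + 22515.344^2)
d = 22790.7505 km

22790.7505 km


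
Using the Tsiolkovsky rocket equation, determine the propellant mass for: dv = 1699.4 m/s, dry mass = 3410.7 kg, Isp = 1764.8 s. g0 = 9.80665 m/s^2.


ve = Isp * g0 = 1764.8 * 9.80665 = 17306.775920 m/s
mass ratio = exp(dv/ve) = exp(1699.4/17306.775920) = 1.10317541
m_prop = m_dry * (mr - 1) = 3410.7 * (1.10317541 - 1)
m_prop = 351.9004 kg

351.9004 kg


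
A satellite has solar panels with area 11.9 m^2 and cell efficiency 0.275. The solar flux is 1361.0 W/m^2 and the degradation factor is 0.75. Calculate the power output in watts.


P = area * eta * S * degradation
P = 11.9 * 0.275 * 1361.0 * 0.75
P = 3340.4044 W

3340.4044 W


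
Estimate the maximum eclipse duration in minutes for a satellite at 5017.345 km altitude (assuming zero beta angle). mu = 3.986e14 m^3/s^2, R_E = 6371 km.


r = 11388.3450 km
T = 201.5816 min
Eclipse fraction = arcsin(R_E/r)/pi = arcsin(6371.0000/11388.3450)/pi
= arcsin(0.5594316)/pi = 0.1889805
Eclipse duration = 0.1889805 * 201.5816 = 38.0950 min

38.0950 minutes


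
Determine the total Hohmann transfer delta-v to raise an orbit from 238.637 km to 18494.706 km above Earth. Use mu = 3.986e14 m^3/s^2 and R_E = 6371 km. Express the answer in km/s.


r1 = 6609.6370 km = 6.609637e+06 m
r2 = 24865.7060 km = 2.4865706e+07 m
dv1 = sqrt(mu/r1)*(sqrt(2*r2/(r1+r2)) - 1) = 1995.6663 m/s
dv2 = sqrt(mu/r2)*(1 - sqrt(2*r1/(r1+r2))) = 1409.0640 m/s
total dv = |dv1| + |dv2| = 1995.6663 + 1409.0640 = 3404.7303 m/s = 3.4047 km/s

3.4047 km/s
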